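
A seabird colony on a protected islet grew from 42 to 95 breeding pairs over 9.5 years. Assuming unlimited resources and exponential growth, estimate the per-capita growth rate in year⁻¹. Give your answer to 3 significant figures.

From N(t) = N₀·e^(rt): e^(r·9.5) = 95/42 = 2.2619.
r·9.5 = ln(2.2619) = 0.81621, so r = 0.81621/9.5 = 0.085917.

0.0859 per year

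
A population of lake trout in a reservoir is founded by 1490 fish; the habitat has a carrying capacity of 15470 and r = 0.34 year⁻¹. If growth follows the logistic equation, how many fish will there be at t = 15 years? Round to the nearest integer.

A = (K − N₀)/N₀ = (15470 − 1490)/1490 = 9.3826.
N(t) = K/(1 + A·e^(−rt)) = 15470/(1 + 9.3826×e^(−0.34×15)).
e^(−5.1) = 0.0060967; denominator = 1 + 9.3826×0.0060967 = 1.0572.
N = 15470/1.0572 = 14633.

14633 fish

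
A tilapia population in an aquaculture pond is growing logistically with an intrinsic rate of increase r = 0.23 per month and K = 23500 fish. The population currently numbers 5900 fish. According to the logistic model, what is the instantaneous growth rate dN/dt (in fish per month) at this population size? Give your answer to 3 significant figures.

dN/dt = rN(1 − N/K) = 0.23 × 5900 × (1 − 5900/23500).
1 − 5900/23500 = 0.74894; dN/dt = 0.23 × 5900 × 0.74894 = 1016.3.

1020 fish per month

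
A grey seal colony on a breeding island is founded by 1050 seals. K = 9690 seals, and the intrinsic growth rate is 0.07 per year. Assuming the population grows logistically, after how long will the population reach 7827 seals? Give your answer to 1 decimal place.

50.6 years

A = (K − N₀)/N₀ = (9690 − 1050)/1050 = 8.2286.
Solve 9690/(1 + 8.2286·e^(−0.07t)) = 7827: 1 + 8.2286·e^(−0.07t) = 1.238, so e^(−0.07t) = 0.0289263.
−0.07·t = ln(0.0289263) = -3.543, so t = 3.543/0.07 = 50.614.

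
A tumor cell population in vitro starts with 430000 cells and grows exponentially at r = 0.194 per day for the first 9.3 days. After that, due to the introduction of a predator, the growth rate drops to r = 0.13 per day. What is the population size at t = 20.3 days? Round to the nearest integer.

10916004 cells

Phase 1: N(9.3) = 430000·e^(0.194×9.3) = 430000·e^1.804 = 2.612297×10^6.
Phase 2 runs for 20.3 − 9.3 = 11 days at r = 0.13.
N(20.3) = 2.612297×10^6·e^(0.13×11) = 2.612297×10^6·e^1.43 = 1.0916×10^7.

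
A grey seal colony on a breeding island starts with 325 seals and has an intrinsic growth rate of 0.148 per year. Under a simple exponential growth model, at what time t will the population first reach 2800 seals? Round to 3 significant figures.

Set N₀·e^(rt) = 2800: e^(0.148·t) = 2800/325 = 8.6154.
0.148·t = ln(8.6154) = 2.1535, so t = 2.1535/0.148 = 14.551.

14.6 years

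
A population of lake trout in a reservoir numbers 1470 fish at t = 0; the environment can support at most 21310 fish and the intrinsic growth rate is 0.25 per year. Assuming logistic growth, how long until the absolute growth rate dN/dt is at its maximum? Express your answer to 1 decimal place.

Logistic growth is fastest at N = K/2 = 10655.
A = (K − N₀)/N₀ = 13.497. Set K/(1 + A·e^(−rt)) = K/2 → A·e^(−rt) = 1.
e^(−0.25t) = 1/13.497 = 0.0740927, so t = ln(13.497)/0.25 = 2.6024/0.25 = 10.41.

10.4 years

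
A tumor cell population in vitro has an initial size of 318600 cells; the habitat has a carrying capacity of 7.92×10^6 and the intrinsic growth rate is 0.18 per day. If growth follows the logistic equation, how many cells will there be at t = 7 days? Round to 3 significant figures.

1020000 cells

A = (K − N₀)/N₀ = (7.92×10^6 − 318600)/318600 = 23.859.
N(t) = K/(1 + A·e^(−rt)) = 7.92×10^6/(1 + 23.859×e^(−0.18×7)).
e^(−1.26) = 0.28365; denominator = 1 + 23.859×0.28365 = 7.7676.
N = 7.92×10^6/7.7676 = 1.019616×10^6.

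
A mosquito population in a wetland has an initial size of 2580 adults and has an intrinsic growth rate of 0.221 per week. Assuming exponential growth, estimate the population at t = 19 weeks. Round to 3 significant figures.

N(t) = N₀·e^(rt) = 2580 × e^(0.221×19) = 2580 × e^4.199.
e^4.199 ≈ 66.62, so N ≈ 2580 × 66.62 = 171879.

172000 adults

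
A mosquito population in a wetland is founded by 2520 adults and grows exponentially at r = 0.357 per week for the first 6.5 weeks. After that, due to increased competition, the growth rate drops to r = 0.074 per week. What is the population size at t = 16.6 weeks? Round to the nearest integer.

Phase 1: N(6.5) = 2520·e^(0.357×6.5) = 2520·e^2.321 = 25655.5.
Phase 2 runs for 16.6 − 6.5 = 10.1 weeks at r = 0.074.
N(16.6) = 25655.5·e^(0.074×10.1) = 25655.5·e^0.7474 = 54171.7.

54172 adults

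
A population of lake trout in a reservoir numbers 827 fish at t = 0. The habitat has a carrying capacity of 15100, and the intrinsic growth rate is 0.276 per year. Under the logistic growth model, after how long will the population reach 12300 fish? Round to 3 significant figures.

A = (K − N₀)/N₀ = (15100 − 827)/827 = 17.259.
Solve 15100/(1 + 17.259·e^(−0.276t)) = 12300: 1 + 17.259·e^(−0.276t) = 1.2276, so e^(−0.276t) = 0.01319.
−0.276·t = ln(0.01319) = -4.3283, so t = 4.3283/0.276 = 15.682.

15.7 years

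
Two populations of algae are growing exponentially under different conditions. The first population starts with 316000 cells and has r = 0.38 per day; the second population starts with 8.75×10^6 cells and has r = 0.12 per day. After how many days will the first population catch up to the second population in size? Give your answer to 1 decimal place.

Set 316000·e^(0.38t) = 8.75×10^6·e^(0.12t).
e^((0.38 − 0.12)t) = 8.75×10^6/316000 → e^(0.26·t) = 27.69.
0.26·t = ln(27.69) = 3.3211, so t = 3.3211/0.26 = 12.773.

12.8 days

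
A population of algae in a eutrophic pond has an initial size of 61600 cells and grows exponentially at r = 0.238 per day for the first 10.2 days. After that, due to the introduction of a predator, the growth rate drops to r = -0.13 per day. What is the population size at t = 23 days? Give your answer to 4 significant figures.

132200 cells

Phase 1: N(10.2) = 61600·e^(0.238×10.2) = 61600·e^2.428 = 698030.
Phase 2 runs for 23 − 10.2 = 12.8 days at r = -0.13.
N(23) = 698030·e^(-0.13×12.8) = 698030·e^-1.664 = 132193.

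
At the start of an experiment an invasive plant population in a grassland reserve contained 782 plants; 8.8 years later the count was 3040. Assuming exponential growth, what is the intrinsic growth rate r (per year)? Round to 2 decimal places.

From N(t) = N₀·e^(rt): e^(r·8.8) = 3040/782 = 3.8875.
r·8.8 = ln(3.8875) = 1.3578, so r = 1.3578/8.8 = 0.15429.

0.15 per year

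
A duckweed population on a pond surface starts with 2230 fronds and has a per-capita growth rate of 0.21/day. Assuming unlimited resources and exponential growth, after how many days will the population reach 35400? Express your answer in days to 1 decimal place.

Set N₀·e^(rt) = 35400: e^(0.21·t) = 35400/2230 = 15.874.
0.21·t = ln(15.874) = 2.7647, so t = 2.7647/0.21 = 13.165.

13.2 days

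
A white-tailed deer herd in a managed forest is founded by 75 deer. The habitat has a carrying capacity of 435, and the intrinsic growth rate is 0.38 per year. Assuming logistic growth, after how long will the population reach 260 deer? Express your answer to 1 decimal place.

A = (K − N₀)/N₀ = (435 − 75)/75 = 4.8.
Solve 435/(1 + 4.8·e^(−0.38t)) = 260: 1 + 4.8·e^(−0.38t) = 1.6731, so e^(−0.38t) = 0.140224.
−0.38·t = ln(0.140224) = -1.9645, so t = 1.9645/0.38 = 5.1698.

5.2 years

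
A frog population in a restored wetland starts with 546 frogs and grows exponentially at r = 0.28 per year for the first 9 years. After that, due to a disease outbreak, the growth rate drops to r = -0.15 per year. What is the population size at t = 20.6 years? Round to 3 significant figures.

Phase 1: N(9) = 546·e^(0.28×9) = 546·e^2.52 = 6786.01.
Phase 2 runs for 20.6 − 9 = 11.6 years at r = -0.15.
N(20.6) = 6786.01·e^(-0.15×11.6) = 6786.01·e^-1.74 = 1191.08.

1190 frogs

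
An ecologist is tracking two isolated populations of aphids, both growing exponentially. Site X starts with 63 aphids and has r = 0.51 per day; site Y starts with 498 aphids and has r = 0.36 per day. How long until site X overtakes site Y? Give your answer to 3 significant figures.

13.8 days

Set 63·e^(0.51t) = 498·e^(0.36t).
e^((0.51 − 0.36)t) = 498/63 → e^(0.15·t) = 7.9048.
0.15·t = ln(7.9048) = 2.0675, so t = 2.0675/0.15 = 13.783.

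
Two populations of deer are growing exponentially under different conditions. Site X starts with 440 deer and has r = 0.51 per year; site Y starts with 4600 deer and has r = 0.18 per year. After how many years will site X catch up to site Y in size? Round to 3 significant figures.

7.11 years

Set 440·e^(0.51t) = 4600·e^(0.18t).
e^((0.51 − 0.18)t) = 4600/440 → e^(0.33·t) = 10.455.
0.33·t = ln(10.455) = 2.347, so t = 2.347/0.33 = 7.1122.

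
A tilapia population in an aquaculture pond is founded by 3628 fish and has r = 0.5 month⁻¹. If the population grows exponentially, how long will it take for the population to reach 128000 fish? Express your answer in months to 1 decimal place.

Set N₀·e^(rt) = 128000: e^(0.5·t) = 128000/3628 = 35.281.
0.5·t = ln(35.281) = 3.5633, so t = 3.5633/0.5 = 7.1267.

7.1 months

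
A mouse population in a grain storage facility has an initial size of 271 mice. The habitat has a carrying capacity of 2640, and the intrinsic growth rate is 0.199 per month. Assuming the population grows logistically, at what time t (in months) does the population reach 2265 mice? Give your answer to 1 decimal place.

19.9 months

A = (K − N₀)/N₀ = (2640 − 271)/271 = 8.7417.
Solve 2640/(1 + 8.7417·e^(−0.199t)) = 2265: 1 + 8.7417·e^(−0.199t) = 1.1656, so e^(−0.199t) = 0.0189394.
−0.199·t = ln(0.0189394) = -3.9665, so t = 3.9665/0.199 = 19.932.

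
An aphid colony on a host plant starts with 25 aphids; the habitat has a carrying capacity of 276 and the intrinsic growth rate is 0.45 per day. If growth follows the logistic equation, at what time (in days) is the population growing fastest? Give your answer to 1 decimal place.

Logistic growth is fastest at N = K/2 = 138.
A = (K − N₀)/N₀ = 10.04. Set K/(1 + A·e^(−rt)) = K/2 → A·e^(−rt) = 1.
e^(−0.45t) = 1/10.04 = 0.0996016, so t = ln(10.04)/0.45 = 2.3066/0.45 = 5.1257.

5.1 days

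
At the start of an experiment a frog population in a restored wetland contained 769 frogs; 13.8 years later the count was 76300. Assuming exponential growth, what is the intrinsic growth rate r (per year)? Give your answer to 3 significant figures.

0.333 per year

From N(t) = N₀·e^(rt): e^(r·13.8) = 76300/769 = 99.22.
r·13.8 = ln(99.22) = 4.5973, so r = 4.5973/13.8 = 0.33314.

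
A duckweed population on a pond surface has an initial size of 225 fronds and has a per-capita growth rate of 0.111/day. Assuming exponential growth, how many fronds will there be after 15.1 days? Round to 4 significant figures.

N(t) = N₀·e^(rt) = 225 × e^(0.111×15.1) = 225 × e^1.676.
e^1.676 ≈ 5.3447, so N ≈ 225 × 5.3447 = 1202.55.

1203 fronds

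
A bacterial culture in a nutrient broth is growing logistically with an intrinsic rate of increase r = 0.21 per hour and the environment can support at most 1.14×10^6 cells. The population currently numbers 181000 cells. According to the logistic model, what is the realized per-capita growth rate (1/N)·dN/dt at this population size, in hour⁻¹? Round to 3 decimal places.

(1/N)·dN/dt = r(1 − N/K) = 0.21 × (1 − 181000/1.14×10^6).
= 0.21 × 0.84123 = 0.17666.

0.177 per hour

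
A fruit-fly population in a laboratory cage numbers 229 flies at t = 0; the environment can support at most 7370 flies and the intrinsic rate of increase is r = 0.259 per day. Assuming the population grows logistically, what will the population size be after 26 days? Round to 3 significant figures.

A = (K − N₀)/N₀ = (7370 − 229)/229 = 31.183.
N(t) = K/(1 + A·e^(−rt)) = 7370/(1 + 31.183×e^(−0.259×26)).
e^(−6.734) = 0.0011898; denominator = 1 + 31.183×0.0011898 = 1.0371.
N = 7370/1.0371 = 7106.35.

7110 flies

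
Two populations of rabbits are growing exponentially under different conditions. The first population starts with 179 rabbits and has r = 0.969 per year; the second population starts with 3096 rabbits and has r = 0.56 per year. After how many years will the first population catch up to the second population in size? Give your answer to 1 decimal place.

Set 179·e^(0.969t) = 3096·e^(0.56t).
e^((0.969 − 0.56)t) = 3096/179 → e^(0.409·t) = 17.296.
0.409·t = ln(17.296) = 2.8505, so t = 2.8505/0.409 = 6.9694.

7.0 years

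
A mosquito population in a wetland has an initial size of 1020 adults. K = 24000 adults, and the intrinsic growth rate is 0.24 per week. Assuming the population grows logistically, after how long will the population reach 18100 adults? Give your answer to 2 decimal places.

17.65 weeks

A = (K − N₀)/N₀ = (24000 − 1020)/1020 = 22.529.
Solve 24000/(1 + 22.529·e^(−0.24t)) = 18100: 1 + 22.529·e^(−0.24t) = 1.326, so e^(−0.24t) = 0.0144685.
−0.24·t = ln(0.0144685) = -4.2358, so t = 4.2358/0.24 = 17.649.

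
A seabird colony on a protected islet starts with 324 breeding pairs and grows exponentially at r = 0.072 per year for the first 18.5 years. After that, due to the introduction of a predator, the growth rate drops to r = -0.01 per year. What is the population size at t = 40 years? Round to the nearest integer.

Phase 1: N(18.5) = 324·e^(0.072×18.5) = 324·e^1.332 = 1227.51.
Phase 2 runs for 40 − 18.5 = 21.5 years at r = -0.01.
N(40) = 1227.51·e^(-0.01×21.5) = 1227.51·e^-0.215 = 990.038.

990 breeding pairs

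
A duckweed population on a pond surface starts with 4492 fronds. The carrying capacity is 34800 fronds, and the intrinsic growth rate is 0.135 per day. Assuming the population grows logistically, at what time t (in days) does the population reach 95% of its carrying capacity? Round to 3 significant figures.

A = (K − N₀)/N₀ = (34800 − 4492)/4492 = 6.7471.
Solve 34800/(1 + 6.7471·e^(−0.135t)) = 33060: 1 + 6.7471·e^(−0.135t) = 1.0526, so e^(−0.135t) = 0.00780062.
−0.135·t = ln(0.00780062) = -4.8536, so t = 4.8536/0.135 = 35.952.

36.0 days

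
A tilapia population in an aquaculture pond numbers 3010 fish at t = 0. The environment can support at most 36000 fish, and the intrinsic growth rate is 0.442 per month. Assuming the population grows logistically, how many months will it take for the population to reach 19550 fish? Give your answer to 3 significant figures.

5.81 months

A = (K − N₀)/N₀ = (36000 − 3010)/3010 = 10.96.
Solve 36000/(1 + 10.96·e^(−0.442t)) = 19550: 1 + 10.96·e^(−0.442t) = 1.8414, so e^(−0.442t) = 0.0767721.
−0.442·t = ln(0.0767721) = -2.5669, so t = 2.5669/0.442 = 5.8075.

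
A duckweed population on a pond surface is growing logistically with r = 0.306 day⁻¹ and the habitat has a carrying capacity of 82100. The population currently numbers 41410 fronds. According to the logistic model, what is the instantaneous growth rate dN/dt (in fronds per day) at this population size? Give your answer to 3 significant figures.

6280 fronds per day

dN/dt = rN(1 − N/K) = 0.306 × 41410 × (1 − 41410/82100).
1 − 41410/82100 = 0.49562; dN/dt = 0.306 × 41410 × 0.49562 = 6280.2.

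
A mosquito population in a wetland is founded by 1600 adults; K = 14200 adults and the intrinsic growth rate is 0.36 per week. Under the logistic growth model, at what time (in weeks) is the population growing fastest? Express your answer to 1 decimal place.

Logistic growth is fastest at N = K/2 = 7100.
A = (K − N₀)/N₀ = 7.875. Set K/(1 + A·e^(−rt)) = K/2 → A·e^(−rt) = 1.
e^(−0.36t) = 1/7.875 = 0.126984, so t = ln(7.875)/0.36 = 2.0637/0.36 = 5.7325.

5.7 weeks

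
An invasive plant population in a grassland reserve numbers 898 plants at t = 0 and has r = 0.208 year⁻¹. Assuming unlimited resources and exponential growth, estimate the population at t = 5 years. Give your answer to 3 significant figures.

2540 plants

N(t) = N₀·e^(rt) = 898 × e^(0.208×5) = 898 × e^1.04.
e^1.04 ≈ 2.8292, so N ≈ 898 × 2.8292 = 2540.64.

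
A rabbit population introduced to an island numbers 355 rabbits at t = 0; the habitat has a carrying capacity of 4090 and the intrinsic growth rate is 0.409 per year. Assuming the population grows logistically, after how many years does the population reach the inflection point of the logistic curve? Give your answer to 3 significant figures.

Logistic growth is fastest at N = K/2 = 2045.
A = (K − N₀)/N₀ = 10.521. Set K/(1 + A·e^(−rt)) = K/2 → A·e^(−rt) = 1.
e^(−0.409t) = 1/10.521 = 0.0950469, so t = ln(10.521)/0.409 = 2.3534/0.409 = 5.754.

5.75 years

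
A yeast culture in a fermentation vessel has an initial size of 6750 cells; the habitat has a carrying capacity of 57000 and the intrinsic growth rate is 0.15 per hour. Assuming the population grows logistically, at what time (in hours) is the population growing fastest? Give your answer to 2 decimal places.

13.38 hours

Logistic growth is fastest at N = K/2 = 28500.
A = (K − N₀)/N₀ = 7.4444. Set K/(1 + A·e^(−rt)) = K/2 → A·e^(−rt) = 1.
e^(−0.15t) = 1/7.4444 = 0.134328, so t = ln(7.4444)/0.15 = 2.0075/0.15 = 13.383.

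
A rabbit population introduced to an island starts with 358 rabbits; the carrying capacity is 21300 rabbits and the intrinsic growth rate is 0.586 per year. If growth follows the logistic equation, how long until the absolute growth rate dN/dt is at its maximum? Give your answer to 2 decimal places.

Logistic growth is fastest at N = K/2 = 10650.
A = (K − N₀)/N₀ = 58.497. Set K/(1 + A·e^(−rt)) = K/2 → A·e^(−rt) = 1.
e^(−0.586t) = 1/58.497 = 0.0170948, so t = ln(58.497)/0.586 = 4.069/0.586 = 6.9437.

6.94 years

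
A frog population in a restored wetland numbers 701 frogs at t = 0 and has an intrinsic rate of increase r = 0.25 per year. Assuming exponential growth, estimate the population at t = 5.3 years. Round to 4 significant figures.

N(t) = N₀·e^(rt) = 701 × e^(0.25×5.3) = 701 × e^1.325.
e^1.325 ≈ 3.7622, so N ≈ 701 × 3.7622 = 2637.29.

2637 frogs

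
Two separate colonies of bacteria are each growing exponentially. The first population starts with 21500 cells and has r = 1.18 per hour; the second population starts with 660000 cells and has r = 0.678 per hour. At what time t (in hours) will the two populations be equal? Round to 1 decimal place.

Set 21500·e^(1.18t) = 660000·e^(0.678t).
e^((1.18 − 0.678)t) = 660000/21500 → e^(0.502·t) = 30.698.
0.502·t = ln(30.698) = 3.4242, so t = 3.4242/0.502 = 6.8211.

6.8 hours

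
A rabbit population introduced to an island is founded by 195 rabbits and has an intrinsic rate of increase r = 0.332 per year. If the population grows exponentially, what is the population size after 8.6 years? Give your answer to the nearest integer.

3389 rabbits

N(t) = N₀·e^(rt) = 195 × e^(0.332×8.6) = 195 × e^2.855.
e^2.855 ≈ 17.378, so N ≈ 195 × 17.378 = 3388.69.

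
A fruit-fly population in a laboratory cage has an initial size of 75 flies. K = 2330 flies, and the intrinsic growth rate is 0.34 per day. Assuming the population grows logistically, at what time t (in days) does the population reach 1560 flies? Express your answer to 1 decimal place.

A = (K − N₀)/N₀ = (2330 − 75)/75 = 30.067.
Solve 2330/(1 + 30.067·e^(−0.34t)) = 1560: 1 + 30.067·e^(−0.34t) = 1.4936, so e^(−0.34t) = 0.0164165.
−0.34·t = ln(0.0164165) = -4.1095, so t = 4.1095/0.34 = 12.087.

12.1 days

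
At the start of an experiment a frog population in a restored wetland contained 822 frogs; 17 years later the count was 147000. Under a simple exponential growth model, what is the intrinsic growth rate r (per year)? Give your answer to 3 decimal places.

From N(t) = N₀·e^(rt): e^(r·17) = 147000/822 = 178.83.
r·17 = ln(178.83) = 5.1864, so r = 5.1864/17 = 0.30509.

0.305 per year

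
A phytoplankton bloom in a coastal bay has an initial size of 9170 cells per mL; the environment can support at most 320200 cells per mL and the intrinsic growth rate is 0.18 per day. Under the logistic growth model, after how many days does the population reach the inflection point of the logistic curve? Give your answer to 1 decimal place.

Logistic growth is fastest at N = K/2 = 160100.
A = (K − N₀)/N₀ = 33.918. Set K/(1 + A·e^(−rt)) = K/2 → A·e^(−rt) = 1.
e^(−0.18t) = 1/33.918 = 0.0294827, so t = ln(33.918)/0.18 = 3.524/0.18 = 19.578.

19.6 days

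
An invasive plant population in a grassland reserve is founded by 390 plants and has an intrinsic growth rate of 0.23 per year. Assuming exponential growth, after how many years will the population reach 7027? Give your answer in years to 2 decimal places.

Set N₀·e^(rt) = 7027: e^(0.23·t) = 7027/390 = 18.018.
0.23·t = ln(18.018) = 2.8914, so t = 2.8914/0.23 = 12.571.

12.57 years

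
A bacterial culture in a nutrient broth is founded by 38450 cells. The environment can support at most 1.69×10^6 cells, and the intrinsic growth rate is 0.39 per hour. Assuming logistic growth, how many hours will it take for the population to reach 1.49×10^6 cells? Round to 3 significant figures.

14.8 hours

A = (K − N₀)/N₀ = (1.69×10^6 − 38450)/38450 = 42.953.
Solve 1.69×10^6/(1 + 42.953·e^(−0.39t)) = 1.49×10^6: 1 + 42.953·e^(−0.39t) = 1.1342, so e^(−0.39t) = 0.00312499.
−0.39·t = ln(0.00312499) = -5.7683, so t = 5.7683/0.39 = 14.791.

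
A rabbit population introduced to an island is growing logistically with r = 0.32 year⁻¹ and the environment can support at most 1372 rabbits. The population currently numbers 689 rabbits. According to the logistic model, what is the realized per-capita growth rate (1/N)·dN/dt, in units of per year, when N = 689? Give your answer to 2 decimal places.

(1/N)·dN/dt = r(1 − N/K) = 0.32 × (1 − 689/1372).
= 0.32 × 0.49781 = 0.1593.

0.16 per year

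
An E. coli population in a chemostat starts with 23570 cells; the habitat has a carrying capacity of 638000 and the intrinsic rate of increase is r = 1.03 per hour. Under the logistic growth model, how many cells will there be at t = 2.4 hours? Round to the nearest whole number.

A = (K − N₀)/N₀ = (638000 − 23570)/23570 = 26.068.
N(t) = K/(1 + A·e^(−rt)) = 638000/(1 + 26.068×e^(−1.03×2.4)).
e^(−2.472) = 0.084416; denominator = 1 + 26.068×0.084416 = 3.2006.
N = 638000/3.2006 = 199339.

199339 cells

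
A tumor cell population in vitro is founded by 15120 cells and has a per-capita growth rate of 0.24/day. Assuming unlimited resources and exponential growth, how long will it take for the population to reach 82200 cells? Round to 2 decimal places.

Set N₀·e^(rt) = 82200: e^(0.24·t) = 82200/15120 = 5.4365.
0.24·t = ln(5.4365) = 1.6931, so t = 1.6931/0.24 = 7.0547.

7.05 days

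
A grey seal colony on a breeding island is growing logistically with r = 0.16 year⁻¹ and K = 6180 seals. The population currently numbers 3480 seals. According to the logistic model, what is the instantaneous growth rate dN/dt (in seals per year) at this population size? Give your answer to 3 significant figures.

243 seals per year

dN/dt = rN(1 − N/K) = 0.16 × 3480 × (1 − 3480/6180).
1 − 3480/6180 = 0.43689; dN/dt = 0.16 × 3480 × 0.43689 = 243.26.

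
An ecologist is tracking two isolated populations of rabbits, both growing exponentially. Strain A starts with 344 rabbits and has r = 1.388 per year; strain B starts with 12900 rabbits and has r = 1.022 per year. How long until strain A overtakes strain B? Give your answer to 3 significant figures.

9.90 years

Set 344·e^(1.388t) = 12900·e^(1.022t).
e^((1.388 − 1.022)t) = 12900/344 → e^(0.366·t) = 37.5.
0.366·t = ln(37.5) = 3.6243, so t = 3.6243/0.366 = 9.9026.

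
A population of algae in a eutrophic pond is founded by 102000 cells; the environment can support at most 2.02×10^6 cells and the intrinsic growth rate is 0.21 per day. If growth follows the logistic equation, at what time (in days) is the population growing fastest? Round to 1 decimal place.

Logistic growth is fastest at N = K/2 = 1.01×10^6.
A = (K − N₀)/N₀ = 18.804. Set K/(1 + A·e^(−rt)) = K/2 → A·e^(−rt) = 1.
e^(−0.21t) = 1/18.804 = 0.0531804, so t = ln(18.804)/0.21 = 2.9341/0.21 = 13.972.

14.0 days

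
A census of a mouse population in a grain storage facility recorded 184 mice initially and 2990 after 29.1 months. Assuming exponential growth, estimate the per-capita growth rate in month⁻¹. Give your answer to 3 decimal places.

From N(t) = N₀·e^(rt): e^(r·29.1) = 2990/184 = 16.25.
r·29.1 = ln(16.25) = 2.7881, so r = 2.7881/29.1 = 0.095811.

0.096 per month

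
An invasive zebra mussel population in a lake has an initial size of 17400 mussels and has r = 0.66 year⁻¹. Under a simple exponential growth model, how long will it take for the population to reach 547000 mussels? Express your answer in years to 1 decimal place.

Set N₀·e^(rt) = 547000: e^(0.66·t) = 547000/17400 = 31.437.
0.66·t = ln(31.437) = 3.448, so t = 3.448/0.66 = 5.2242.

5.2 years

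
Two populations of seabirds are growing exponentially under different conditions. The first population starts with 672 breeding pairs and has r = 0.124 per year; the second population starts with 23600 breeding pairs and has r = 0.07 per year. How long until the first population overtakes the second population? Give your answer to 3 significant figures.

Set 672·e^(0.124t) = 23600·e^(0.07t).
e^((0.124 − 0.07)t) = 23600/672 → e^(0.054·t) = 35.119.
0.054·t = ln(35.119) = 3.5587, so t = 3.5587/0.054 = 65.903.

65.9 years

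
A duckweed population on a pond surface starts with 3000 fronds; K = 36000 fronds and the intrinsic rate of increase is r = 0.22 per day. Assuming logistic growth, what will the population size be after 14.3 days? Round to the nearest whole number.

A = (K − N₀)/N₀ = (36000 − 3000)/3000 = 11.
N(t) = K/(1 + A·e^(−rt)) = 36000/(1 + 11×e^(−0.22×14.3)).
e^(−3.146) = 0.043024; denominator = 1 + 11×0.043024 = 1.4733.
N = 36000/1.4733 = 24435.6.

24436 fronds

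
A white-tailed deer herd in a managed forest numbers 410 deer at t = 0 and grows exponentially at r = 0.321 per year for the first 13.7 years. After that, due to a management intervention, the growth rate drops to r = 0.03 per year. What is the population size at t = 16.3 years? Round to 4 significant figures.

36020 deer

Phase 1: N(13.7) = 410·e^(0.321×13.7) = 410·e^4.398 = 33318.1.
Phase 2 runs for 16.3 − 13.7 = 2.6 years at r = 0.03.
N(16.3) = 33318.1·e^(0.03×2.6) = 33318.1·e^0.078 = 36021.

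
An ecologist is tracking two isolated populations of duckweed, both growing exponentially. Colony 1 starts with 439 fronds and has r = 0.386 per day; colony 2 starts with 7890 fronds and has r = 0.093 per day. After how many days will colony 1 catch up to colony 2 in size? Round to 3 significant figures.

Set 439·e^(0.386t) = 7890·e^(0.093t).
e^((0.386 − 0.093)t) = 7890/439 → e^(0.293·t) = 17.973.
0.293·t = ln(17.973) = 2.8889, so t = 2.8889/0.293 = 9.8596.

9.86 days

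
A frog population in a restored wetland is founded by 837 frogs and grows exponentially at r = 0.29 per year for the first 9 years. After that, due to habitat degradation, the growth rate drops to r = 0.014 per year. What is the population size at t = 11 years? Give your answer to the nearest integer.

11706 frogs

Phase 1: N(9) = 837·e^(0.29×9) = 837·e^2.61 = 11382.4.
Phase 2 runs for 11 − 9 = 2 years at r = 0.014.
N(11) = 11382.4·e^(0.014×2) = 11382.4·e^0.028 = 11705.6.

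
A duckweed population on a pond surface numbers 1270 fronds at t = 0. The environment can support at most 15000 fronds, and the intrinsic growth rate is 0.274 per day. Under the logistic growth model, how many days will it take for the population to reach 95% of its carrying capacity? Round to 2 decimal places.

A = (K − N₀)/N₀ = (15000 − 1270)/1270 = 10.811.
Solve 15000/(1 + 10.811·e^(−0.274t)) = 14250: 1 + 10.811·e^(−0.274t) = 1.0526, so e^(−0.274t) = 0.00486833.
−0.274·t = ln(0.00486833) = -5.325, so t = 5.325/0.274 = 19.434.

19.43 days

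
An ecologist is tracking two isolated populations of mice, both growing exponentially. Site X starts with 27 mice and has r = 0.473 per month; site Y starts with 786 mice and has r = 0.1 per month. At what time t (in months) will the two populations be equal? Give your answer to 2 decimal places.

9.04 months

Set 27·e^(0.473t) = 786·e^(0.1t).
e^((0.473 − 0.1)t) = 786/27 → e^(0.373·t) = 29.111.
0.373·t = ln(29.111) = 3.3711, so t = 3.3711/0.373 = 9.0379.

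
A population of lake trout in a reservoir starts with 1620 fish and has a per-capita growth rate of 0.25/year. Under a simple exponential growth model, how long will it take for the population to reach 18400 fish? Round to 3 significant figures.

Set N₀·e^(rt) = 18400: e^(0.25·t) = 18400/1620 = 11.358.
0.25·t = ln(11.358) = 2.4299, so t = 2.4299/0.25 = 9.7197.

9.72 years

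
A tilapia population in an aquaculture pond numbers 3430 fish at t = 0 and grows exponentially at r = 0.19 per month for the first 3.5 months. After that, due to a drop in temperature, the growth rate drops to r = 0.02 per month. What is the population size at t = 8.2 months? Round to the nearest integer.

Phase 1: N(3.5) = 3430·e^(0.19×3.5) = 3430·e^0.665 = 6669.6.
Phase 2 runs for 8.2 − 3.5 = 4.7 months at r = 0.02.
N(8.2) = 6669.6·e^(0.02×4.7) = 6669.6·e^0.094 = 7326.96.

7327 fish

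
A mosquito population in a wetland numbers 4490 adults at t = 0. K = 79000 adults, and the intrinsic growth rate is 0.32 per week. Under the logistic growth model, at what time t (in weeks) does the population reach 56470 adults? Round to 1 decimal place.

A = (K − N₀)/N₀ = (79000 − 4490)/4490 = 16.595.
Solve 79000/(1 + 16.595·e^(−0.32t)) = 56470: 1 + 16.595·e^(−0.32t) = 1.399, so e^(−0.32t) = 0.0240423.
−0.32·t = ln(0.0240423) = -3.7279, so t = 3.7279/0.32 = 11.65.

11.6 weeks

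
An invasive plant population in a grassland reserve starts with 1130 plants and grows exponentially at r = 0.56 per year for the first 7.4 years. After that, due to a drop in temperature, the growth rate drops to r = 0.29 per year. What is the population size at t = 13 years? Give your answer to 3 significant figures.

361000 plants

Phase 1: N(7.4) = 1130·e^(0.56×7.4) = 1130·e^4.144 = 71251.6.
Phase 2 runs for 13 − 7.4 = 5.6 years at r = 0.29.
N(13) = 71251.6·e^(0.29×5.6) = 71251.6·e^1.624 = 361484.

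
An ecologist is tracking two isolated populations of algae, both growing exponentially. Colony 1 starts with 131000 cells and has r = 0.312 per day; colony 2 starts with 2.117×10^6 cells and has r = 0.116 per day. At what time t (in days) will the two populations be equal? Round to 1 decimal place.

14.2 days

Set 131000·e^(0.312t) = 2.117×10^6·e^(0.116t).
e^((0.312 − 0.116)t) = 2.117×10^6/131000 → e^(0.196·t) = 16.16.
0.196·t = ln(16.16) = 2.7826, so t = 2.7826/0.196 = 14.197.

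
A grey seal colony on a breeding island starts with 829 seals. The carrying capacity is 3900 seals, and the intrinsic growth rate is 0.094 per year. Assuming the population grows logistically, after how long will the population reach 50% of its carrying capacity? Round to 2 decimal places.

A = (K − N₀)/N₀ = (3900 − 829)/829 = 3.7045.
Solve 3900/(1 + 3.7045·e^(−0.094t)) = 1950: 1 + 3.7045·e^(−0.094t) = 2, so e^(−0.094t) = 0.269945.
−0.094·t = ln(0.269945) = -1.3095, so t = 1.3095/0.094 = 13.931.

13.93 years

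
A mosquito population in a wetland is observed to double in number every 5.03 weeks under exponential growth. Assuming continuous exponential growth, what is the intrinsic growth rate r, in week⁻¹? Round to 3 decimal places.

0.138 per week

r = ln(2)/t_d = 0.6931/5.03 = 0.1378.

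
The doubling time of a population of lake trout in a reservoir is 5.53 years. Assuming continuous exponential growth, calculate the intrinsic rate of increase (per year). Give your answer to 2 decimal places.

0.13 per year

r = ln(2)/t_d = 0.6931/5.53 = 0.12534.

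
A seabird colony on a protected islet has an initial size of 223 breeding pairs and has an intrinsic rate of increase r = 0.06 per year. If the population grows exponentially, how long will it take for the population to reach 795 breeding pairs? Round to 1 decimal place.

21.2 years

Set N₀·e^(rt) = 795: e^(0.06·t) = 795/223 = 3.565.
0.06·t = ln(3.565) = 1.2712, so t = 1.2712/0.06 = 21.186.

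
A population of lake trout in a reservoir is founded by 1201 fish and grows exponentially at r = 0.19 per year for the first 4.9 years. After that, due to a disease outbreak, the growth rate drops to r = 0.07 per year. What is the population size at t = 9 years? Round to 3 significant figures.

4060 fish

Phase 1: N(4.9) = 1201·e^(0.19×4.9) = 1201·e^0.931 = 3046.99.
Phase 2 runs for 9 − 4.9 = 4.1 years at r = 0.07.
N(9) = 3046.99·e^(0.07×4.1) = 3046.99·e^0.287 = 4059.88.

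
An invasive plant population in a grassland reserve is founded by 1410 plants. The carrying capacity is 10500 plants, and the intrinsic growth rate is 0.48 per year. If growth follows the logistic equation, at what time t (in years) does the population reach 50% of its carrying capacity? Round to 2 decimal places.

3.88 years

A = (K − N₀)/N₀ = (10500 − 1410)/1410 = 6.4468.
Solve 10500/(1 + 6.4468·e^(−0.48t)) = 5250: 1 + 6.4468·e^(−0.48t) = 2, so e^(−0.48t) = 0.155116.
−0.48·t = ln(0.155116) = -1.8636, so t = 1.8636/0.48 = 3.8825.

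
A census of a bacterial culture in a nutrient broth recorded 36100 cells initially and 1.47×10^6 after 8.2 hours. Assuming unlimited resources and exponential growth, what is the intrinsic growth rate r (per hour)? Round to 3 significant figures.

0.452 per hour

From N(t) = N₀·e^(rt): e^(r·8.2) = 1.47×10^6/36100 = 40.72.
r·8.2 = ln(40.72) = 3.7067, so r = 3.7067/8.2 = 0.45204.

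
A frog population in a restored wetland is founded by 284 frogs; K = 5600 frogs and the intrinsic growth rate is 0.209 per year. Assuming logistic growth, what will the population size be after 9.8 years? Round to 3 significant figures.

1640 frogs

A = (K − N₀)/N₀ = (5600 − 284)/284 = 18.718.
N(t) = K/(1 + A·e^(−rt)) = 5600/(1 + 18.718×e^(−0.209×9.8)).
e^(−2.048) = 0.12897; denominator = 1 + 18.718×0.12897 = 3.414.
N = 5600/3.414 = 1640.28.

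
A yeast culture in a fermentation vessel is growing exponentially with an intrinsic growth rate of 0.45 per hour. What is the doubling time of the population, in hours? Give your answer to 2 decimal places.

Doubling time t_d = ln(2)/r = 0.6931/0.45 = 1.5403.

1.54 hours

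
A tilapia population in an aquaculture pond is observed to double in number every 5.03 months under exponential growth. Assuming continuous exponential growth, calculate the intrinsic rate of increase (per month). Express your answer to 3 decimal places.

r = ln(2)/t_d = 0.6931/5.03 = 0.1378.

0.138 per month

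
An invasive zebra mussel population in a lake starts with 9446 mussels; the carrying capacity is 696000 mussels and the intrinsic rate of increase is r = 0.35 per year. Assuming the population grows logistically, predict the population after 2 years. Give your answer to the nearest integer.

18764 mussels

A = (K − N₀)/N₀ = (696000 − 9446)/9446 = 72.682.
N(t) = K/(1 + A·e^(−rt)) = 696000/(1 + 72.682×e^(−0.35×2)).
e^(−0.7) = 0.49659; denominator = 1 + 72.682×0.49659 = 37.093.
N = 696000/37.093 = 18763.7.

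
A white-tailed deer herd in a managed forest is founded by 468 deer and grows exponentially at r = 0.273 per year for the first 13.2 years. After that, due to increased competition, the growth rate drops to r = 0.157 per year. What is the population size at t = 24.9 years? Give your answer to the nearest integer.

107901 deer

Phase 1: N(13.2) = 468·e^(0.273×13.2) = 468·e^3.604 = 17189.7.
Phase 2 runs for 24.9 − 13.2 = 11.7 years at r = 0.157.
N(24.9) = 17189.7·e^(0.157×11.7) = 17189.7·e^1.837 = 107901.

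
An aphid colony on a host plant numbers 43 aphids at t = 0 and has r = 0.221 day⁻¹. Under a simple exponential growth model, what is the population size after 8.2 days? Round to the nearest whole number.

263 aphids

N(t) = N₀·e^(rt) = 43 × e^(0.221×8.2) = 43 × e^1.812.
e^1.812 ≈ 6.1239, so N ≈ 43 × 6.1239 = 263.328.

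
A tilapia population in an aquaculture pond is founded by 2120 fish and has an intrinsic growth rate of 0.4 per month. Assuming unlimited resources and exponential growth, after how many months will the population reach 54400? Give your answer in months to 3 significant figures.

8.11 months

Set N₀·e^(rt) = 54400: e^(0.4·t) = 54400/2120 = 25.66.
0.4·t = ln(25.66) = 3.2449, so t = 3.2449/0.4 = 8.1124.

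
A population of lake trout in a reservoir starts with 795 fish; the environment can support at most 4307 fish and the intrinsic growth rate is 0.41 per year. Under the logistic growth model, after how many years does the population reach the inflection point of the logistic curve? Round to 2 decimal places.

Logistic growth is fastest at N = K/2 = 2153.5.
A = (K − N₀)/N₀ = 4.4176. Set K/(1 + A·e^(−rt)) = K/2 → A·e^(−rt) = 1.
e^(−0.41t) = 1/4.4176 = 0.226367, so t = ln(4.4176)/0.41 = 1.4856/0.41 = 3.6234.

3.62 years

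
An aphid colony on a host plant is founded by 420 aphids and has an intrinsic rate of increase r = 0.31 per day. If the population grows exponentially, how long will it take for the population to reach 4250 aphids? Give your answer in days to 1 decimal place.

7.5 days

Set N₀·e^(rt) = 4250: e^(0.31·t) = 4250/420 = 10.119.
0.31·t = ln(10.119) = 2.3144, so t = 2.3144/0.31 = 7.4659.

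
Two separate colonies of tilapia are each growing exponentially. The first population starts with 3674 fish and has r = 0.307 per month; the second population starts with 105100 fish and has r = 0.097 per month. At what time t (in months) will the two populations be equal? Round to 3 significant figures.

Set 3674·e^(0.307t) = 105100·e^(0.097t).
e^((0.307 − 0.097)t) = 105100/3674 → e^(0.21·t) = 28.606.
0.21·t = ln(28.606) = 3.3536, so t = 3.3536/0.21 = 15.97.

16.0 months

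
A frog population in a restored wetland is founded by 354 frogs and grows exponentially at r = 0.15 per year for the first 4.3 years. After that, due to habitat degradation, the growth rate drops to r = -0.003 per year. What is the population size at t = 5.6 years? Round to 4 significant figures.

672.1 frogs

Phase 1: N(4.3) = 354·e^(0.15×4.3) = 354·e^0.645 = 674.719.
Phase 2 runs for 5.6 − 4.3 = 1.3 years at r = -0.003.
N(5.6) = 674.719·e^(-0.003×1.3) = 674.719·e^-0.0039 = 672.093.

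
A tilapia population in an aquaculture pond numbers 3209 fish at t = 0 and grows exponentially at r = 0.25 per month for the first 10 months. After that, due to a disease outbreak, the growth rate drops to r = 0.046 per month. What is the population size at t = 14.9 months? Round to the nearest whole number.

48977 fish

Phase 1: N(10) = 3209·e^(0.25×10) = 3209·e^2.5 = 39093.6.
Phase 2 runs for 14.9 − 10 = 4.9 months at r = 0.046.
N(14.9) = 39093.6·e^(0.046×4.9) = 39093.6·e^0.2254 = 48977.4.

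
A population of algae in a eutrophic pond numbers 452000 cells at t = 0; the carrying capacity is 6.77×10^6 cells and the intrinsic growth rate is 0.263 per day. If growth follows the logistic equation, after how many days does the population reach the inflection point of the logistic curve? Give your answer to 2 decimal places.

Logistic growth is fastest at N = K/2 = 3.385×10^6.
A = (K − N₀)/N₀ = 13.978. Set K/(1 + A·e^(−rt)) = K/2 → A·e^(−rt) = 1.
e^(−0.263t) = 1/13.978 = 0.0715416, so t = ln(13.978)/0.263 = 2.6375/0.263 = 10.028.

10.03 days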